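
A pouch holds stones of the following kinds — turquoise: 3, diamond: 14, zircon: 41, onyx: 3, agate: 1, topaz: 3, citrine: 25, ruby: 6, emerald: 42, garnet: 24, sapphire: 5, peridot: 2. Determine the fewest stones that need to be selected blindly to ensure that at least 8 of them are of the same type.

Pigeonhole: put each drawn stone into a box by type. The largest draw with every box below 8 takes min(count, 7) from each type; types with fewer than 7 contribute all they have.
Σ min(cᵢ, 7) = 3 + 7 + 7 + 3 + 1 + 3 + 7 + 6 + 7 + 7 + 5 + 2 = 58.
Draw number 58 + 1 = 59 must push one box to 8.

59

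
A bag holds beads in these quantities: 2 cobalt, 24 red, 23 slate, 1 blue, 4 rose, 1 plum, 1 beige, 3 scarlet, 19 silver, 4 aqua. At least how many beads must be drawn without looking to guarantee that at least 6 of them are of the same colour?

32

By the pigeonhole principle, put each drawn bead into a box by colour. The largest draw with every box below 6 takes min(count, 5) from each colour; colours with fewer than 5 contribute all they have.
Σ min(cᵢ, 5) = 2 + 5 + 5 + 1 + 4 + 1 + 1 + 3 + 5 + 4 = 31.
Draw number 31 + 1 = 32 must push one box to 6.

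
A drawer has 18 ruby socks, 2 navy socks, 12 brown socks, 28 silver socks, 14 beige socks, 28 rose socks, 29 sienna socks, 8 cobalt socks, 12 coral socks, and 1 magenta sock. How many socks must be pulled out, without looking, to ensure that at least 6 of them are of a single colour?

44

By the pigeonhole principle, the 10 colours are the holes; the socks drawn are the pigeons.
To avoid 6 of any one colour, the worst case takes at most 5 of each colour, or every sock of a colour that has fewer than 5.
That gives 5 + 2 + 5 + 5 + 5 + 5 + 5 + 5 + 5 + 1 = 43 socks with no colour reaching 6.
The next sock forces some colour to 6, so 43 + 1 = 44.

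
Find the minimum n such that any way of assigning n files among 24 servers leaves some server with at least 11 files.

241

With 240 files one could put exactly 10 in each of the 24 servers, and no server would reach 11.
By pigeonhole, one more file must land in a server that already has 10, giving it 11.
So 24 × 10 + 1 = 241 files are required.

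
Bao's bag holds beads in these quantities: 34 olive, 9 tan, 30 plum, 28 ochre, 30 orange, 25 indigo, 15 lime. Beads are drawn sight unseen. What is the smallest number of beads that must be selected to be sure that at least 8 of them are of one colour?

50

An adversary could hand out at most 7 beads per colour: 7 + 7 + 7 + 7 + 7 + 7 + 7 = 49 beads and still no colour has 8.
One more bead lands in a colour already at 7, so 50 draws are enough and 49 are not.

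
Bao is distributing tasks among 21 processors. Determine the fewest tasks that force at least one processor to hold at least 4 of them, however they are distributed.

64

With 63 tasks one could put exactly 3 in each of the 21 processors, and no processor would reach 4.
By pigeonhole, one more task must land in a processor that already has 3, giving it 4.
So 21 × 3 + 1 = 64 tasks are required.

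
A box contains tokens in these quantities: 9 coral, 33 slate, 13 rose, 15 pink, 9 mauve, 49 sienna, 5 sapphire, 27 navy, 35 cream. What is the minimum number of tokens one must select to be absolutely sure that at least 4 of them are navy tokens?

In the worst case for collecting navy tokens, every non-navy token comes out first.
There are 9 + 33 + 13 + 15 + 9 + 49 + 5 + 35 = 168 non-navy tokens altogether.
After those, each further token must be navy, so 168 + 4 = 172 draws guarantee 4 navy tokens.

172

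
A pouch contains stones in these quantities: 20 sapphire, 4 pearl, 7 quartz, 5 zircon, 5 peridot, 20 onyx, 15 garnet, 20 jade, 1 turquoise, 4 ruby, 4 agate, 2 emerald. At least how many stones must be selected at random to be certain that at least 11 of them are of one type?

73

An adversary could hand out at most 10 stones per type (8 types run out sooner): 10 + 4 + 7 + 5 + 5 + 10 + 10 + 10 + 1 + 4 + 4 + 2 = 72 stones and still no type has 11.
One more stone lands in a type already at 10, so 73 draws are enough and 72 are not.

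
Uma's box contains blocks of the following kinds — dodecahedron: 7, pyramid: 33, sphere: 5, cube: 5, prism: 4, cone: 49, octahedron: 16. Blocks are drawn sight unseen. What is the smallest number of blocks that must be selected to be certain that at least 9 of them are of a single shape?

Put each drawn block into a box by shape. The largest draw with every box below 9 takes min(count, 8) from each shape; shapes with fewer than 8 contribute all they have.
Σ min(cᵢ, 8) = 7 + 8 + 5 + 5 + 4 + 8 + 8 = 45.
Draw number 45 + 1 = 46 must push one box to 9.

46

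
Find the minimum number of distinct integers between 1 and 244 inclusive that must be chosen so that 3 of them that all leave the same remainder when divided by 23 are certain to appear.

47

The 23 residue classes mod 23 are the pigeonholes.
With 46 integers one could put 2 in each residue class and have no class reach 3.
The 47th integer pushes some class to 3, so 23·2 + 1 = 47.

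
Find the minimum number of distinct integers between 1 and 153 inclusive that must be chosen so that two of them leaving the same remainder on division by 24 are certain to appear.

By pigeonhole, the 24 residue classes mod 24 are the pigeonholes.
With 24 integers one could put 1 in each residue class and have no class reach 2.
The 25th integer pushes some class to 2, so 24·1 + 1 = 25.

25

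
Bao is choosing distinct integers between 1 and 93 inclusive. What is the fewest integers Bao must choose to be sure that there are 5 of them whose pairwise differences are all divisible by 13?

Integers whose pairwise differences are multiples of 13 are exactly those sharing a remainder mod 13. By pigeonhole, the 13 residue classes mod 13 are the pigeonholes.
With 52 integers one could put 4 in each residue class and have no class reach 5.
The 53rd integer pushes some class to 5, so 13·4 + 1 = 53.

53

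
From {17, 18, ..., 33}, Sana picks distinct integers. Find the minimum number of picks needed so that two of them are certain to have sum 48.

11

Group the elements by complementary pair {x, 48−x}: {17,31}, {18,30}, {19,29}, …, giving 7 two-element pairs, the single value 24 (it cannot pair with itself since the integers are distinct), and 2 integers whose partner 48−x falls outside [17,33].
By pigeonhole, treating each of those 10 groups as a pigeonhole, one can pick one integer per group — 10 integers — with no two summing to 48.
The 11th integer lands in an occupied pair, forcing a sum of 48.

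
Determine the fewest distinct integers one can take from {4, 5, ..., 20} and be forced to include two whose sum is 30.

Two chosen integers sum to 30 exactly when both halves of some pair {x, 30−x} with 10 ≤ x ≤ 30−x ≤ 20 are chosen — 5 such pairs.
The remaining 7 elements (those with no distinct partner in range) can never complete a 30-sum, so the worst case takes all of them and one from each pair: 7 + 5 = 12.
Pigeonhole: the 13th integer has to be the second member of some pair, so 12 + 1 = 13.

13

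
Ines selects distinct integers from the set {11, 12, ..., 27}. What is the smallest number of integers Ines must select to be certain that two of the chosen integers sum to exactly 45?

A set avoiding the sum 45 can contain at most one of each pair {x, 45−x}, plus the 7 elements whose complement lies outside the range.
The integers 11, …, 22 (12 of them) are such a set: any two sum to at least 11+12 = 23 and at most 21+22 = 43 < 45.
By the pigeonhole principle, any 13th integer completes one of the 5 pairs, so 13 choices force a sum of 45.

13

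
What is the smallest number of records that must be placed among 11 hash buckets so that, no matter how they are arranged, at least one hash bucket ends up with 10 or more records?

With 99 records one could put exactly 9 in each of the 11 hash buckets, and no hash bucket would reach 10.
One more record must land in a hash bucket that already has 9, giving it 10.
So 11 × 9 + 1 = 100 records are required.

100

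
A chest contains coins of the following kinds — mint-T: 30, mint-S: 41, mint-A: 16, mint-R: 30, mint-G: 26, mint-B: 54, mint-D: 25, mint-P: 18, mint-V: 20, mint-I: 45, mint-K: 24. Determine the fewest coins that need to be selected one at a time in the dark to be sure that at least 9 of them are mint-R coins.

308

In the worst case for collecting mint-R coins, every non-mint-R coin comes out first.
There are 30 + 41 + 16 + 26 + 54 + 25 + 18 + 20 + 45 + 24 = 299 non-mint-R coins altogether.
After those, each further coin must be mint-R, so 299 + 9 = 308 draws guarantee 9 mint-R coins.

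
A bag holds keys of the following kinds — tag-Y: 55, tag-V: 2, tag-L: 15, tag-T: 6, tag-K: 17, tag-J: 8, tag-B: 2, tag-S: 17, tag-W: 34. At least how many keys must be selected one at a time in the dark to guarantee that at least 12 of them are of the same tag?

74

By the pigeonhole principle, put each drawn key into a box by tag. The largest draw with every box below 12 takes min(count, 11) from each tag; tags with fewer than 11 contribute all they have.
Σ min(cᵢ, 11) = 11 + 2 + 11 + 6 + 11 + 8 + 2 + 11 + 11 = 73.
Draw number 73 + 1 = 74 must push one box to 12.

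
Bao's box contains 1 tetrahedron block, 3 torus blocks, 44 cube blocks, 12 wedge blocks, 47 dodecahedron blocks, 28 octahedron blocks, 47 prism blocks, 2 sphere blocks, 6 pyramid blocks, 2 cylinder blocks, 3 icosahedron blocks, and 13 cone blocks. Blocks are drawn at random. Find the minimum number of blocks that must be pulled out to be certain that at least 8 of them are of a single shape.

60

Pigeonhole: the 12 shapes are the holes; the blocks drawn are the pigeons.
To avoid 8 of any one shape, the worst case takes at most 7 of each shape, or every block of a shape that has fewer than 7.
That gives 1 + 3 + 7 + 7 + 7 + 7 + 7 + 2 + 6 + 2 + 3 + 7 = 59 blocks with no shape reaching 8.
The next block forces some shape to 8, so 59 + 1 = 60.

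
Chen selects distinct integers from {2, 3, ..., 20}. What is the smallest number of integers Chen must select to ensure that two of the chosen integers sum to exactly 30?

Group the elements by complementary pair {x, 30−x}: {10,20}, {11,19}, {12,18}, …, giving 5 two-element pairs; the single value 15 (it cannot pair with itself since the integers are distinct); and 8 integers whose partner 30−x falls outside [2,20].
By the pigeonhole principle, treating each of those 14 groups as a pigeonhole, one can pick one integer per group — 14 integers — with no two summing to 30.
The 15th integer lands in an occupied pair, forcing a sum of 30.

15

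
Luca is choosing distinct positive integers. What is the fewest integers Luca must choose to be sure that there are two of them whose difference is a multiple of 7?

Integers whose pairwise differences are multiples of 7 are exactly those sharing a remainder mod 7. By pigeonhole, the 7 residue classes mod 7 are the pigeonholes.
With 7 integers one could put 1 in each residue class and have no class reach 2.
The 8th integer pushes some class to 2, so 7·1 + 1 = 8.

8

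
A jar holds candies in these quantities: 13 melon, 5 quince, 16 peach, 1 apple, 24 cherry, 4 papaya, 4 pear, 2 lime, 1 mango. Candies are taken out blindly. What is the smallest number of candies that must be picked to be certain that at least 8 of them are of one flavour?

By the pigeonhole principle, the 9 flavours are the holes; the candies drawn are the pigeons.
To avoid 8 of any one flavour, the worst case takes at most 7 of each flavour, or every candy of a flavour that has fewer than 7.
That gives 7 + 5 + 7 + 1 + 7 + 4 + 4 + 2 + 1 = 38 candies with no flavour reaching 8.
The next candy forces some flavour to 8, so 38 + 1 = 39.

39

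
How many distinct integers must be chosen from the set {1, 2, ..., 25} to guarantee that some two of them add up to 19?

Two chosen integers sum to 19 exactly when both halves of some pair {x, 19−x} with 1 ≤ x ≤ 19−x ≤ 18 are chosen — 9 such pairs.
The remaining 7 elements (those with no distinct partner in range) can never complete a 19-sum, so the worst case takes all of them and one from each pair: 7 + 9 = 16.
By pigeonhole, the 17th integer has to be the second member of some pair, so 16 + 1 = 17.

17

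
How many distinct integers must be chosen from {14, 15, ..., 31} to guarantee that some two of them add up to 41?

Two chosen integers sum to 41 exactly when both halves of some pair {x, 41−x} with 14 ≤ x ≤ 41−x ≤ 27 are chosen — 7 such pairs.
The remaining 4 elements (those with no distinct partner in range) can never complete a 41-sum, so the worst case takes all of them and one from each pair: 4 + 7 = 11.
The 12th integer has to be the second member of some pair, so 11 + 1 = 12.

12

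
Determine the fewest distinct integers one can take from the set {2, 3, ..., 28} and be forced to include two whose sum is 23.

A set avoiding the sum 23 can contain at most one of each pair {x, 23−x}, plus the 7 elements whose complement lies outside the range.
The integers 12, …, 28 (17 of them) are such a set: any two sum to at least 12+13 = 25 > 23.
Pigeonhole: any 18th integer completes one of the 10 pairs, so 18 choices force a sum of 23.

18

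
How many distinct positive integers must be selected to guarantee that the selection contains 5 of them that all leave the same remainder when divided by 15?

61

By the pigeonhole principle, the 15 residue classes mod 15 are the pigeonholes.
With 60 integers one could put 4 in each residue class and have no class reach 5.
The 61st integer pushes some class to 5, so 15·4 + 1 = 61.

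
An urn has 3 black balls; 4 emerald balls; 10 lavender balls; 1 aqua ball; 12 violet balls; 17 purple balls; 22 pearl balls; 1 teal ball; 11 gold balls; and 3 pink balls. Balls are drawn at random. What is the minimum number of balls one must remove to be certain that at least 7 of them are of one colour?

43

An adversary could hand out at most 6 balls per colour (5 colours run out sooner): 3 + 4 + 6 + 1 + 6 + 6 + 6 + 1 + 6 + 3 = 42 balls and still no colour has 7.
By pigeonhole, one more ball lands in a colour already at 6, so 43 draws are enough and 42 are not.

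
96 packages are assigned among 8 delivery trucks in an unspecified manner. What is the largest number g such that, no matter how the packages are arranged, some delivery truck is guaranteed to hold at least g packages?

The 8 delivery trucks are the holes and the 96 packages are the pigeons.
If every delivery truck held at most 11 packages, the total would be at most 8 × 11 = 88, which is less than 96.
So some delivery truck holds at least ⌈96/8⌉ = 12 packages.

12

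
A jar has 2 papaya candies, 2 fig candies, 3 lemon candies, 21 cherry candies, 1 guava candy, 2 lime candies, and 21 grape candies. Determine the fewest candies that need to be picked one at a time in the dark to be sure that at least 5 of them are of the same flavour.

By the pigeonhole principle, the 7 flavours are the holes; the candies drawn are the pigeons.
To avoid 5 of any one flavour, the worst case takes at most 4 of each flavour, or every candy of a flavour that has fewer than 4.
That gives 2 + 2 + 3 + 4 + 1 + 2 + 4 = 18 candies with no flavour reaching 5.
The next candy forces some flavour to 5, so 18 + 1 = 19.

19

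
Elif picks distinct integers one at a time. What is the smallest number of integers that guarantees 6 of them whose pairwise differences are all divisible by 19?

Integers whose pairwise differences are multiples of 19 are exactly those sharing a remainder mod 19. The 19 residue classes mod 19 are the pigeonholes.
With 95 integers one could put 5 in each residue class and have no class reach 6.
The 96th integer pushes some class to 6, so 19·5 + 1 = 96.

96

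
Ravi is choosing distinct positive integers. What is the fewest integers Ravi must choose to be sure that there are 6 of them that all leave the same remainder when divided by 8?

41

The 8 residue classes mod 8 are the pigeonholes.
With 40 integers one could put 5 in each residue class and have no class reach 6.
The 41st integer pushes some class to 6, so 8·5 + 1 = 41.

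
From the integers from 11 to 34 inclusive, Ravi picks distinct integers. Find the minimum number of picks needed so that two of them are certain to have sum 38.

17

Two chosen integers sum to 38 exactly when both halves of some pair {x, 38−x} with 11 ≤ x ≤ 38−x ≤ 27 are chosen — 8 such pairs.
The remaining 8 elements (those with no distinct partner in range) can never complete a 38-sum, so the worst case takes all of them and one from each pair: 8 + 8 = 16.
The 17th integer has to be the second member of some pair, so 16 + 1 = 17.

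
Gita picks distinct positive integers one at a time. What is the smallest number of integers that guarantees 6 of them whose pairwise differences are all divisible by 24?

Integers whose pairwise differences are multiples of 24 are exactly those sharing a remainder mod 24. The 24 residue classes mod 24 are the pigeonholes.
With 120 integers one could put 5 in each residue class and have no class reach 6.
The 121st integer pushes some class to 6, so 24·5 + 1 = 121.

121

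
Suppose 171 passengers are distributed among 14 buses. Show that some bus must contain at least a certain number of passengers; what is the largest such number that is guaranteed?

The 14 buses are the holes and the 171 passengers are the pigeons.
If every bus held at most 12 passengers, the total would be at most 14 × 12 = 168, which is less than 171.
So some bus holds at least ⌈171/14⌉ = 13 passengers.

13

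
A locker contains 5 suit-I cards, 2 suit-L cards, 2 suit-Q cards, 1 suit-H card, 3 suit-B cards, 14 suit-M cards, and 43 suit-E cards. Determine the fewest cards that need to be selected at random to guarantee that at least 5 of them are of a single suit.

21

Pigeonhole: the 7 suits are the holes; the cards drawn are the pigeons.
To avoid 5 of any one suit, the worst case takes at most 4 of each suit, or every card of a suit that has fewer than 4.
That gives 4 + 2 + 2 + 1 + 3 + 4 + 4 = 20 cards with no suit reaching 5.
The next card forces some suit to 5, so 20 + 1 = 21.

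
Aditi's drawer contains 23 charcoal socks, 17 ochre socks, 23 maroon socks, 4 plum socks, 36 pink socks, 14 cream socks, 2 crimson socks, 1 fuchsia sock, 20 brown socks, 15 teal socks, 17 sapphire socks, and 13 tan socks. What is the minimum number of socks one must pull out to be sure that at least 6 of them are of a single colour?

53

By pigeonhole, the 12 colours are the holes; the socks drawn are the pigeons.
To avoid 6 of any one colour, the worst case takes at most 5 of each colour, or every sock of a colour that has fewer than 5.
That gives 5 + 5 + 5 + 4 + 5 + 5 + 2 + 1 + 5 + 5 + 5 + 5 = 52 socks with no colour reaching 6.
The next sock forces some colour to 6, so 52 + 1 = 53.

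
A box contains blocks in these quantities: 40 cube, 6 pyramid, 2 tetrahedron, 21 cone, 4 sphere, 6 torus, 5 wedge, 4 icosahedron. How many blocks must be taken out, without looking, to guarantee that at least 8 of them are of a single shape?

42

Pigeonhole: put each drawn block into a box by shape. The largest draw with every box below 8 takes min(count, 7) from each shape; shapes with fewer than 7 contribute all they have.
Σ min(cᵢ, 7) = 7 + 6 + 2 + 7 + 4 + 6 + 5 + 4 = 41.
Draw number 41 + 1 = 42 must push one box to 8.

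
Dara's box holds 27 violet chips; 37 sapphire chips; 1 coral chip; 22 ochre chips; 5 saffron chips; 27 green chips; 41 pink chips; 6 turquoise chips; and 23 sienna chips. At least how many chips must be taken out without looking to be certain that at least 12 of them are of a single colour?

79

An adversary could hand out at most 11 chips per colour (coral, saffron, turquoise run out sooner): 11 + 11 + 1 + 11 + 5 + 11 + 11 + 6 + 11 = 78 chips and still no colour has 12.
One more chip lands in a colour already at 11, so 79 draws are enough and 78 are not.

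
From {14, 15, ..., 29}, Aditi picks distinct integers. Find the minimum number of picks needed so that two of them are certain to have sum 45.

10

Group the elements by complementary pair {x, 45−x}: {16,29}, {17,28}, {18,27}, …, giving 7 two-element pairs and 2 integers whose partner 45−x falls outside [14,29].
Pigeonhole: treating each of those 9 groups as a pigeonhole, one can pick one integer per group — 9 integers — with no two summing to 45.
The 10th integer lands in an occupied pair, forcing a sum of 45.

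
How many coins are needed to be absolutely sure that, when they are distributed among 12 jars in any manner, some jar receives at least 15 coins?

169

With 168 coins one could put exactly 14 in each of the 12 jars, and no jar would reach 15.
By pigeonhole, one more coin must land in a jar that already has 14, giving it 15.
So 12 × 14 + 1 = 169 coins are required.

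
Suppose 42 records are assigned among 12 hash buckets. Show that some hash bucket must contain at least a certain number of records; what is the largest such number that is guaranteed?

By the pigeonhole principle, the 12 hash buckets are the holes and the 42 records are the pigeons.
If every hash bucket held at most 3 records, the total would be at most 12 × 3 = 36, which is less than 42.
So some hash bucket holds at least ⌈42/12⌉ = 4 records.

4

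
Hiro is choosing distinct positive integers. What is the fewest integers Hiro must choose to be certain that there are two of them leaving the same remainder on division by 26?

By the pigeonhole principle, the 26 residue classes mod 26 are the pigeonholes.
With 26 integers one could put 1 in each residue class and have no class reach 2.
The 27th integer pushes some class to 2, so 26·1 + 1 = 27.

27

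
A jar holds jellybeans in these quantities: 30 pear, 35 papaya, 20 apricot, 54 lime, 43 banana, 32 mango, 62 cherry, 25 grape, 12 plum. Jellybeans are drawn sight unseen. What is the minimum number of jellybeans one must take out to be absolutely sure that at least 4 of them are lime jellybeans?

In the worst case for collecting lime jellybeans, every non-lime jellybean comes out first.
There are 30 + 35 + 20 + 43 + 32 + 62 + 25 + 12 = 259 non-lime jellybeans altogether.
After those, each further jellybean must be lime, so 259 + 4 = 263 draws guarantee 4 lime jellybeans.

263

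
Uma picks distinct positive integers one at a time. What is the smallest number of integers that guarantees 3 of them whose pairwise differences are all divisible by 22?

Integers whose pairwise differences are multiples of 22 are exactly those sharing a remainder mod 22. The 22 residue classes mod 22 are the pigeonholes.
With 44 integers one could put 2 in each residue class and have no class reach 3.
The 45th integer pushes some class to 3, so 22·2 + 1 = 45.

45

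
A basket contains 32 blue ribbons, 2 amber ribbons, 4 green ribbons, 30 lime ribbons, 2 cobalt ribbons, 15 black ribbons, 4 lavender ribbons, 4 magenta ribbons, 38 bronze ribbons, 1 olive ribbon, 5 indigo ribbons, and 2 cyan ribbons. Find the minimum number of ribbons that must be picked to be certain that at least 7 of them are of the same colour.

By pigeonhole, put each drawn ribbon into a box by colour. The largest draw with every box below 7 takes min(count, 6) from each colour; colours with fewer than 6 contribute all they have.
Σ min(cᵢ, 6) = 6 + 2 + 4 + 6 + 2 + 6 + 4 + 4 + 6 + 1 + 5 + 2 = 48.
Draw number 48 + 1 = 49 must push one box to 7.

49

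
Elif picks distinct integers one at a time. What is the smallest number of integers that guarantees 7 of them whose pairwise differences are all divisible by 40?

241

Integers whose pairwise differences are multiples of 40 are exactly those sharing a remainder mod 40. The 40 residue classes mod 40 are the pigeonholes.
With 240 integers one could put 6 in each residue class and have no class reach 7.
The 241st integer pushes some class to 7, so 40·6 + 1 = 241.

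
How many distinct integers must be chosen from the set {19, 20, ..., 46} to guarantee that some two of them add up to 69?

Two chosen integers sum to 69 exactly when both halves of some pair {x, 69−x} with 23 ≤ x ≤ 69−x ≤ 46 are chosen — 12 such pairs.
The remaining 4 elements (those with no distinct partner in range) can never complete a 69-sum, so the worst case takes all of them and one from each pair: 4 + 12 = 16.
The 17th integer has to be the second member of some pair, so 16 + 1 = 17.

17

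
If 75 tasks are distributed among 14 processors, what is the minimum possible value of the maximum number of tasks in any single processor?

6

The 14 processors are the holes and the 75 tasks are the pigeons.
If every processor held at most 5 tasks, the total would be at most 14 × 5 = 70, which is less than 75.
So some processor holds at least ⌈75/14⌉ = 6 tasks.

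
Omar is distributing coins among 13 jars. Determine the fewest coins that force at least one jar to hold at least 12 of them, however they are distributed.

144

With 143 coins one could put exactly 11 in each of the 13 jars, and no jar would reach 12.
By the pigeonhole principle, one more coin must land in a jar that already has 11, giving it 12.
So 13 × 11 + 1 = 144 coins are required.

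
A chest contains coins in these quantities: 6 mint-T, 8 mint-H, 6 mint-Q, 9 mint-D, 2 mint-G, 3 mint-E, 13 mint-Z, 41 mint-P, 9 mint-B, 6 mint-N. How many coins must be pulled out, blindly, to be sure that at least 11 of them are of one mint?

70

Put each drawn coin into a box by mint. The largest draw with every box below 11 takes min(count, 10) from each mint; mints with fewer than 10 contribute all they have.
Σ min(cᵢ, 10) = 6 + 8 + 6 + 9 + 2 + 3 + 10 + 10 + 9 + 6 = 69.
Draw number 69 + 1 = 70 must push one box to 11.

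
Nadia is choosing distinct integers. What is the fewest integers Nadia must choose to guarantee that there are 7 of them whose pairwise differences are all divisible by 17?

103

Integers whose pairwise differences are multiples of 17 are exactly those sharing a remainder mod 17. By pigeonhole, the 17 residue classes mod 17 are the pigeonholes.
With 102 integers one could put 6 in each residue class and have no class reach 7.
The 103rd integer pushes some class to 7, so 17·6 + 1 = 103.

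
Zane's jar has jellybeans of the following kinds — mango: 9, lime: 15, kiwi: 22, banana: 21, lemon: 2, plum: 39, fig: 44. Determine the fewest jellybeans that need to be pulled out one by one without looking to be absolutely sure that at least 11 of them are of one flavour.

The 7 flavours are the holes; the jellybeans drawn are the pigeons.
To avoid 11 of any one flavour, the worst case takes at most 10 of each flavour, or every jellybean of a flavour that has fewer than 10.
That gives 9 + 10 + 10 + 10 + 2 + 10 + 10 = 61 jellybeans with no flavour reaching 11.
The next jellybean forces some flavour to 11, so 61 + 1 = 62.

62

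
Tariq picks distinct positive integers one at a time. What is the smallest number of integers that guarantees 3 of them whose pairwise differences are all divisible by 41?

Integers whose pairwise differences are multiples of 41 are exactly those sharing a remainder mod 41. The 41 residue classes mod 41 are the pigeonholes.
With 82 integers one could put 2 in each residue class and have no class reach 3.
The 83rd integer pushes some class to 3, so 41·2 + 1 = 83.

83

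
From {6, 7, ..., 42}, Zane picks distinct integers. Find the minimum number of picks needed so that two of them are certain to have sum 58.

25

A set avoiding the sum 58 can contain at most one of each pair {x, 58−x}, plus the 11 elements whose complement lies outside the range or equal to its own complement.
The integers 6, …, 29 (24 of them) are such a set: any two sum to at least 6+7 = 13 and at most 28+29 = 57 < 58.
Pigeonhole: any 25th integer completes one of the 13 pairs, so 25 choices force a sum of 58.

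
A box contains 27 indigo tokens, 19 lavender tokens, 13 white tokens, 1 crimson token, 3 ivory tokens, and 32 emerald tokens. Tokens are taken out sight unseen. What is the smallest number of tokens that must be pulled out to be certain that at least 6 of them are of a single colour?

25

An adversary could hand out at most 5 tokens per colour (crimson, ivory run out sooner): 5 + 5 + 5 + 1 + 3 + 5 = 24 tokens and still no colour has 6.
By pigeonhole, one more token lands in a colour already at 5, so 25 draws are enough and 24 are not.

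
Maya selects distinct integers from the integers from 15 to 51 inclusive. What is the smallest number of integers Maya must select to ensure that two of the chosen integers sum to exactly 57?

24

A set avoiding the sum 57 can contain at most one of each pair {x, 57−x}, plus the 9 elements whose complement lies outside the range.
The integers 29, …, 51 (23 of them) are such a set: any two sum to at least 29+30 = 59 > 57.
By pigeonhole, any 24th integer completes one of the 14 pairs, so 24 choices force a sum of 57.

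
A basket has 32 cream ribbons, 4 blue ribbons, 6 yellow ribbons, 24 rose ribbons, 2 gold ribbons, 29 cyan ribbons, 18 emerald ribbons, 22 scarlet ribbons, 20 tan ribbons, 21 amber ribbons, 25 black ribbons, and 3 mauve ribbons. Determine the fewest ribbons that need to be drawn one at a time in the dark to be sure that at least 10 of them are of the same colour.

An adversary could hand out at most 9 ribbons per colour (4 colours run out sooner): 9 + 4 + 6 + 9 + 2 + 9 + 9 + 9 + 9 + 9 + 9 + 3 = 87 ribbons and still no colour has 10.
One more ribbon lands in a colour already at 9, so 88 draws are enough and 87 are not.

88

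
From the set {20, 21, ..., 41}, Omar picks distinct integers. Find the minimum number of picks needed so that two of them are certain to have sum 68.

16

A set avoiding the sum 68 can contain at most one of each pair {x, 68−x}, plus the 8 elements whose complement lies outside the range or equal to its own complement.
The integers 20, …, 34 (15 of them) are such a set: any two sum to at least 20+21 = 41 and at most 33+34 = 67 < 68.
By pigeonhole, any 16th integer completes one of the 7 pairs, so 16 choices force a sum of 68.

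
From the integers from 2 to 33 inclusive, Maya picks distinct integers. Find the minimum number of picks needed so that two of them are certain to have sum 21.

24

Group the elements by complementary pair {x, 21−x}: {2,19}, {3,18}, {4,17}, …, giving 9 two-element pairs and 14 integers whose partner 21−x falls outside [2,33].
By pigeonhole, treating each of those 23 groups as a pigeonhole, one can pick one integer per group — 23 integers — with no two summing to 21.
The 24th integer lands in an occupied pair, forcing a sum of 21.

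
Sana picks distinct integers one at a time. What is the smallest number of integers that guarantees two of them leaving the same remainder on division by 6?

By the pigeonhole principle, the 6 residue classes mod 6 are the pigeonholes.
With 6 integers one could put 1 in each residue class and have no class reach 2.
The 7th integer pushes some class to 2, so 6·1 + 1 = 7.

7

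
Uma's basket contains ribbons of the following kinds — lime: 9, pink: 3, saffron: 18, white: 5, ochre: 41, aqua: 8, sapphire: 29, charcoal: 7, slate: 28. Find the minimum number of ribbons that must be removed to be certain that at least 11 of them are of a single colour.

Put each drawn ribbon into a box by colour. The largest draw with every box below 11 takes min(count, 10) from each colour; colours with fewer than 10 contribute all they have.
Σ min(cᵢ, 10) = 9 + 3 + 10 + 5 + 10 + 8 + 10 + 7 + 10 = 72.
Draw number 72 + 1 = 73 must push one box to 11.

73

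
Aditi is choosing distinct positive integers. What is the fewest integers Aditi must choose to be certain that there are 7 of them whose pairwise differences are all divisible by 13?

79

Integers whose pairwise differences are multiples of 13 are exactly those sharing a remainder mod 13. The 13 residue classes mod 13 are the pigeonholes.
With 78 integers one could put 6 in each residue class and have no class reach 7.
The 79th integer pushes some class to 7, so 13·6 + 1 = 79.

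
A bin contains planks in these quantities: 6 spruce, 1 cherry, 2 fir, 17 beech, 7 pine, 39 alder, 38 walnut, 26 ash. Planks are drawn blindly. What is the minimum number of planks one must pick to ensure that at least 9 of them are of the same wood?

Put each drawn plank into a box by wood. The largest draw with every box below 9 takes min(count, 8) from each wood; woods with fewer than 8 contribute all they have.
Σ min(cᵢ, 8) = 6 + 1 + 2 + 8 + 7 + 8 + 8 + 8 = 48.
Draw number 48 + 1 = 49 must push one box to 9.

49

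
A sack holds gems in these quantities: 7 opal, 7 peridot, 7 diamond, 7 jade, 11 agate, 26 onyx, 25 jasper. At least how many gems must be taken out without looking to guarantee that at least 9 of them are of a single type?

By the pigeonhole principle, put each drawn gem into a box by type. The largest draw with every box below 9 takes min(count, 8) from each type; types with fewer than 8 contribute all they have.
Σ min(cᵢ, 8) = 7 + 7 + 7 + 7 + 8 + 8 + 8 = 52.
Draw number 52 + 1 = 53 must push one box to 9.

53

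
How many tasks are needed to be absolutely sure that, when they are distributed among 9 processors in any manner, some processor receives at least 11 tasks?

91

With 90 tasks one could put exactly 10 in each of the 9 processors, and no processor would reach 11.
By pigeonhole, one more task must land in a processor that already has 10, giving it 11.
So 9 × 10 + 1 = 91 tasks are required.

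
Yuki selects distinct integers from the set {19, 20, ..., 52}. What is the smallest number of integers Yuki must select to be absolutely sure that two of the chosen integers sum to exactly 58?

Group the elements by complementary pair {x, 58−x}: {19,39}, {20,38}, {21,37}, …, giving 10 two-element pairs, the single value 29 (it cannot pair with itself since the integers are distinct), and 13 integers whose partner 58−x falls outside [19,52].
By the pigeonhole principle, treating each of those 24 groups as a pigeonhole, one can pick one integer per group — 24 integers — with no two summing to 58.
The 25th integer lands in an occupied pair, forcing a sum of 58.

25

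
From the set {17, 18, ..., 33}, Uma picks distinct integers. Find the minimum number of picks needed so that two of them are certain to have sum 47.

Two chosen integers sum to 47 exactly when both halves of some pair {x, 47−x} with 17 ≤ x ≤ 47−x ≤ 30 are chosen — 7 such pairs.
The remaining 3 elements (those with no distinct partner in range) can never complete a 47-sum, so the worst case takes all of them and one from each pair: 3 + 7 = 10.
By pigeonhole, the 11th integer has to be the second member of some pair, so 10 + 1 = 11.

11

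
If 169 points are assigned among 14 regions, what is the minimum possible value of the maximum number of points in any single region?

13

By pigeonhole, the 14 regions are the holes and the 169 points are the pigeons.
If every region held at most 12 points, the total would be at most 14 × 12 = 168, which is less than 169.
So some region holds at least ⌈169/14⌉ = 13 points.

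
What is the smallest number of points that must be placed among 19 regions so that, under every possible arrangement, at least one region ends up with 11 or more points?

191

With 190 points one could put exactly 10 in each of the 19 regions, and no region would reach 11.
One more point must land in a region that already has 10, giving it 11.
So 19 × 10 + 1 = 191 points are required.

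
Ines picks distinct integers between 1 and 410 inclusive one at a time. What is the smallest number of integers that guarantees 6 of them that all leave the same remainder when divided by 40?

The 40 residue classes mod 40 are the pigeonholes.
With 200 integers one could put 5 in each residue class and have no class reach 6.
The 201st integer pushes some class to 6, so 40·5 + 1 = 201.

201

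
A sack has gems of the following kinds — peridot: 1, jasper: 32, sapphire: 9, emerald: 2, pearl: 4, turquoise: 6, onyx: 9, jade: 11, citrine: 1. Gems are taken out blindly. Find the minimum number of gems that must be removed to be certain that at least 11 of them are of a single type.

53

Put each drawn gem into a box by type. The largest draw with every box below 11 takes min(count, 10) from each type; types with fewer than 10 contribute all they have.
Σ min(cᵢ, 10) = 1 + 10 + 9 + 2 + 4 + 6 + 9 + 10 + 1 = 52.
Draw number 52 + 1 = 53 must push one box to 11.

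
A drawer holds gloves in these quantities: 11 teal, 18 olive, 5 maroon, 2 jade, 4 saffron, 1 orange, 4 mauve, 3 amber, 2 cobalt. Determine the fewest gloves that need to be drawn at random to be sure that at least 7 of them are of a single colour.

An adversary could hand out at most 6 gloves per colour (7 colours run out sooner): 6 + 6 + 5 + 2 + 4 + 1 + 4 + 3 + 2 = 33 gloves and still no colour has 7.
One more glove lands in a colour already at 6, so 34 draws are enough and 33 are not.

34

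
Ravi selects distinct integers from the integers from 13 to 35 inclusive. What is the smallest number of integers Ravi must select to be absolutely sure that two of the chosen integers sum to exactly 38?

Two chosen integers sum to 38 exactly when both halves of some pair {x, 38−x} with 13 ≤ x ≤ 38−x ≤ 25 are chosen — 6 such pairs.
The remaining 11 elements (those with no distinct partner in range) can never complete a 38-sum, so the worst case takes all of them and one from each pair: 11 + 6 = 17.
The 18th integer has to be the second member of some pair, so 17 + 1 = 18.

18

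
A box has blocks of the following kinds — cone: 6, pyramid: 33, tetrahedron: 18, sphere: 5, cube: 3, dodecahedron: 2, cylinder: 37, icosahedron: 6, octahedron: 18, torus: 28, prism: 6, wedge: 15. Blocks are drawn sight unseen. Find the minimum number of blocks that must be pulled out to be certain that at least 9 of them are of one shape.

By the pigeonhole principle, the 12 shapes are the holes; the blocks drawn are the pigeons.
To avoid 9 of any one shape, the worst case takes at most 8 of each shape, or every block of a shape that has fewer than 8.
That gives 6 + 8 + 8 + 5 + 3 + 2 + 8 + 6 + 8 + 8 + 6 + 8 = 76 blocks with no shape reaching 9.
The next block forces some shape to 9, so 76 + 1 = 77.

77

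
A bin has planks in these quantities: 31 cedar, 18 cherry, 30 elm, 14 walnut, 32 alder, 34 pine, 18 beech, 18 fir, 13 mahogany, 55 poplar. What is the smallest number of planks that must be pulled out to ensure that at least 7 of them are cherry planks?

In the worst case for collecting cherry planks, every non-cherry plank comes out first.
There are 31 + 30 + 14 + 32 + 34 + 18 + 18 + 13 + 55 = 245 non-cherry planks altogether.
After those, each further plank must be cherry, so 245 + 7 = 252 draws guarantee 7 cherry planks.

252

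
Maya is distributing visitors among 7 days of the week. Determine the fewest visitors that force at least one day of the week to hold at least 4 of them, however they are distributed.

With 21 visitors one could put exactly 3 in each of the 7 days of the week, and no day of the week would reach 4.
One more visitor must land in a day of the week that already has 3, giving it 4.
So 7 × 3 + 1 = 22 visitors are required.

22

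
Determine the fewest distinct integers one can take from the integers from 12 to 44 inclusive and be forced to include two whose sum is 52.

20

Group the elements by complementary pair {x, 52−x}: {12,40}, {13,39}, {14,38}, …, giving 14 two-element pairs, the single value 26 (it cannot pair with itself since the integers are distinct), and 4 integers whose partner 52−x falls outside [12,44].
Treating each of those 19 groups as a pigeonhole, one can pick one integer per group — 19 integers — with no two summing to 52.
The 20th integer lands in an occupied pair, forcing a sum of 52.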